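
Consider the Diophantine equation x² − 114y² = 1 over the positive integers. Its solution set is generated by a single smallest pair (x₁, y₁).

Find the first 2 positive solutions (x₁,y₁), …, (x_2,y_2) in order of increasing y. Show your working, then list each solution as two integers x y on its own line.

√114 = [10; 1,2,10,2,1,20, …], period ℓ=6 (even) → k=5
i=0: a=10 ⇒ p=10, q=1
i=1: a=1 ⇒ p=11, q=1
i=2: a=2 ⇒ p=32, q=3
…
i=4: a=2 ⇒ p=694, q=65
i=5: a=1 ⇒ p=1025, q=96
fundamental: x₁=1025, y₁=96  (since 1050625 − 114·9216 = 1)
n=2: (1025,96)∘(1025,96) = (1025·1025+114·96·96, 1025·96+96·1025) = (2101249,196800)

1025 96
2101249 196800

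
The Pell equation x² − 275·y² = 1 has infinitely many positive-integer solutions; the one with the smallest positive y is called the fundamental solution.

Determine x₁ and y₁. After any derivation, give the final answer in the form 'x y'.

d=275: √d = [16; 1,1,2,1,1,32] (ℓ=6, even), read p_5/q_5
step 0: (16, 1)  from 16·(1,0) + (0,1)
…
step 4: (116, 7)  from 1·(83,5) + (33,2)
step 5: (199, 12)  from 1·(116,7) + (83,5)
(x₁, y₁) = (199, 12);  199² − 275·12² = 1 ✓

199 12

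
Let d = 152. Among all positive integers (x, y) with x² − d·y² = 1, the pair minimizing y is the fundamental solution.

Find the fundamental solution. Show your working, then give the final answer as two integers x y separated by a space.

37 3

[12; 3,24] for √152; ℓ=2 ⇒ convergent index 1
i=0: a=12 ⇒ p=12, q=1
i=1: a=3 ⇒ p=37, q=3
(x₁, y₁) = (37, 3);  37² − 152·3² = 1 ✓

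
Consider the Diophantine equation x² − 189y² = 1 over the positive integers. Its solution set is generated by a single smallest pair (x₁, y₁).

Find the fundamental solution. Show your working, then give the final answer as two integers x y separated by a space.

55 4

√189 → a₀=13, period (1,2,1,26); ℓ=4 even so k=3
a_0=13:  p_0=13·1+0=13,  q_0=13·0+1=1
a_1=1:  p_1=1·13+1=14,  q_1=1·1+0=1
a_2=2:  p_2=2·14+13=41,  q_2=2·1+1=3
a_3=1:  p_3=1·41+14=55,  q_3=1·3+1=4
→ (55, 4).  Check: 55²=3025, 189·4²=3024, difference 1.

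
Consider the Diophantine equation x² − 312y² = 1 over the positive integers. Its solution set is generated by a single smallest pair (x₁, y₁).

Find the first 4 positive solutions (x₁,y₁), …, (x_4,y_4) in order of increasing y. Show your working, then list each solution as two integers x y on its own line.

53 3
5617 318
595349 33705
63101377 3572412

√312 → a₀=17, period (1,1,1,34); ℓ=4 even so k=3
step 0: (17, 1)  from 17·(1,0) + (0,1)
step 1: (18, 1)  from 1·(17,1) + (1,0)
step 2: (35, 2)  from 1·(18,1) + (17,1)
step 3: (53, 3)  from 1·(35,2) + (18,1)
(x₁, y₁) = (53, 3);  53² − 312·3² = 1 ✓
(53+3√312)^2 = 5617 + 318√312
(53+3√312)^3 = 595349 + 33705√312
(53+3√312)^4 = 63101377 + 3572412√312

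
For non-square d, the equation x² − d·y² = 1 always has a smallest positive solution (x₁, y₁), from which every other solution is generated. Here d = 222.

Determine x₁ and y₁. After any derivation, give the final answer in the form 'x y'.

149 10

√222 → a₀=14, period (1,8,1,28); ℓ=4 even so k=3
i=0: a=14 ⇒ p=14, q=1
i=1: a=1 ⇒ p=15, q=1
i=2: a=8 ⇒ p=134, q=9
i=3: a=1 ⇒ p=149, q=10
fundamental: x₁=149, y₁=10  (since 22201 − 222·100 = 1)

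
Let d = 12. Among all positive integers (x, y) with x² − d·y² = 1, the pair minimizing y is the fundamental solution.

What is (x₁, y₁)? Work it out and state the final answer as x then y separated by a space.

√12 → a₀=3, period (2,6); ℓ=2 even so k=1
k=0  a_k=3  p_k/q_k = 3/1
k=1  a_k=2  p_k/q_k = 7/2
(x₁, y₁) = (7, 2);  7² − 12·2² = 1 ✓

7 2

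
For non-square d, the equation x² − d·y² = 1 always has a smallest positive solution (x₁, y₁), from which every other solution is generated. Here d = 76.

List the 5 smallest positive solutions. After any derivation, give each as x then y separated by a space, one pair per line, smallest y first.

57799 6630
6681448801 766414740
772362118440199 88596011107890
89283516160768675201 10241521691283453480
10320995900380175197444999 1183899424380388644273150

[8; 1,2,1,1,5,4,5,1,1,2,1,16] for √76; ℓ=12 ⇒ convergent index 11
k=0  a_k=8  p_k/q_k = 8/1
…
k=2  a_k=2  p_k/q_k = 26/3
…
k=4  a_k=1  p_k/q_k = 61/7
k=5  a_k=5  p_k/q_k = 340/39
…
k=7  a_k=5  p_k/q_k = 7445/854
k=8  a_k=1  p_k/q_k = 8866/1017
…
k=10  a_k=2  p_k/q_k = 41488/4759
k=11  a_k=1  p_k/q_k = 57799/6630
(x₁, y₁) = (57799, 6630);  57799² − 76·6630² = 1 ✓
n=2: (57799,6630)∘(57799,6630) = (57799·57799+76·6630·6630, 57799·6630+6630·57799) = (6681448801,766414740)
n=3: (6681448801,766414740)∘(57799,6630) = (57799·6681448801+76·6630·766414740, 57799·766414740+6630·6681448801) = (772362118440199,88596011107890)
n=4: (772362118440199,88596011107890)∘(57799,6630) = (57799·772362118440199+76·6630·88596011107890, 57799·88596011107890+6630·772362118440199) = (89283516160768675201,10241521691283453480)
n=5: (89283516160768675201,10241521691283453480)∘(57799,6630) = (57799·89283516160768675201+76·6630·10241521691283453480, 57799·10241521691283453480+6630·89283516160768675201) = (10320995900380175197444999,1183899424380388644273150)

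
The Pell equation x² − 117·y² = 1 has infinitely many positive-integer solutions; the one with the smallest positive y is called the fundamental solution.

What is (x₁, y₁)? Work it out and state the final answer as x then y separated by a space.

√117 = [10; 1,4,2,4,1,20, …], period ℓ=6 (even) → k=5
i=0: a=10 ⇒ p=10, q=1
i=1: a=1 ⇒ p=11, q=1
i=2: a=4 ⇒ p=54, q=5
i=3: a=2 ⇒ p=119, q=11
i=4: a=4 ⇒ p=530, q=49
i=5: a=1 ⇒ p=649, q=60
fundamental: x₁=649, y₁=60  (since 421201 − 117·3600 = 1)

649 60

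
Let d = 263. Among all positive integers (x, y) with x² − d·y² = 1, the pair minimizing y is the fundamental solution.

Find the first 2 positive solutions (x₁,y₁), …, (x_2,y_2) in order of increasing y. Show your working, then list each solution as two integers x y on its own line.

139128 8579
38713200767 2387158224

[16; 4,1,1,1,1,15,1,1,1,1,4,32] for √263; ℓ=12 ⇒ convergent index 11
step 0: (16, 1)  from 16·(1,0) + (0,1)
step 1: (65, 4)  from 4·(16,1) + (1,0)
…
step 5: (373, 23)  from 1·(227,14) + (146,9)
…
step 9: (18212, 1123)  from 1·(12017,741) + (6195,382)
step 10: (30229, 1864)  from 1·(18212,1123) + (12017,741)
step 11: (139128, 8579)  from 4·(30229,1864) + (18212,1123)
→ (139128, 8579).  Check: 139128²=19356600384, 263·8579²=19356600383, difference 1.
k=2:  x_2 = 139128·139128+263·8579·8579 = 38713200767,  y_2 = 139128·8579+8579·139128 = 2387158224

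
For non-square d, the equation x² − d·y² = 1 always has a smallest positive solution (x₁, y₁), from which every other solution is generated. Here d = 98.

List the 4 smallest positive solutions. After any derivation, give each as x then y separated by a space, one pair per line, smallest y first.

√98 → a₀=9, period (1,8,1,18); ℓ=4 even so k=3
k=0  a_k=9  p_k/q_k = 9/1
…
k=2  a_k=8  p_k/q_k = 89/9
k=3  a_k=1  p_k/q_k = 99/10
fundamental: x₁=99, y₁=10  (since 9801 − 98·100 = 1)
(99+10√98)^2 = 19601 + 1980√98
(99+10√98)^3 = 3880899 + 392030√98
(99+10√98)^4 = 768398401 + 77619960√98

99 10
19601 1980
3880899 392030
768398401 77619960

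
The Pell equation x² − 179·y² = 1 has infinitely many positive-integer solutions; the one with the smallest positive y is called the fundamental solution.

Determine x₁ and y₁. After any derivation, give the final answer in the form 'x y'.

4190210 313191

√179 = [13; 2,1,1,1,3,…,1,2,26, …], period ℓ=14 (even) → k=13
i=0: a=13 ⇒ p=13, q=1
i=1: a=2 ⇒ p=27, q=2
…
i=3: a=1 ⇒ p=67, q=5
…
i=5: a=3 ⇒ p=388, q=29
…
i=7: a=13 ⇒ p=26999, q=2018
i=8: a=5 ⇒ p=137042, q=10243
i=9: a=3 ⇒ p=438125, q=32747
…
i=11: a=1 ⇒ p=1013292, q=75737
i=12: a=1 ⇒ p=1588459, q=118727
i=13: a=2 ⇒ p=4190210, q=313191
fundamental: x₁=4190210, y₁=313191  (since 17557859844100 − 179·98088602481 = 1)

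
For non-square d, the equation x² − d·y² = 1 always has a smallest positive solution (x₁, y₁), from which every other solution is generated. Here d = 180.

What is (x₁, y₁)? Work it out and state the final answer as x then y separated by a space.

161 12

d=180: √d = [13; 2,2,2,26] (ℓ=4, even), read p_3/q_3
i=0: a=13 ⇒ p=13, q=1
…
i=2: a=2 ⇒ p=67, q=5
i=3: a=2 ⇒ p=161, q=12
→ (161, 12).  Check: 161²=25921, 180·12²=25920, difference 1.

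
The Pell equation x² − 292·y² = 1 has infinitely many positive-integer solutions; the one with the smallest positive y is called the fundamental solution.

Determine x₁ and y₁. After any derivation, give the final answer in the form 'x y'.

2281249 133500

√292 → a₀=17, period (11,2,1,3,8,3,1,2,11,34); ℓ=10 even so k=9
step 0: (17, 1)  from 17·(1,0) + (0,1)
…
step 2: (393, 23)  from 2·(188,11) + (17,1)
step 3: (581, 34)  from 1·(393,23) + (188,11)
step 4: (2136, 125)  from 3·(581,34) + (393,23)
step 5: (17669, 1034)  from 8·(2136,125) + (581,34)
step 6: (55143, 3227)  from 3·(17669,1034) + (2136,125)
…
step 8: (200767, 11749)  from 2·(72812,4261) + (55143,3227)
step 9: (2281249, 133500)  from 11·(200767,11749) + (72812,4261)
→ (2281249, 133500).  Check: 2281249²=5204097000001, 292·133500²=5204097000000, difference 1.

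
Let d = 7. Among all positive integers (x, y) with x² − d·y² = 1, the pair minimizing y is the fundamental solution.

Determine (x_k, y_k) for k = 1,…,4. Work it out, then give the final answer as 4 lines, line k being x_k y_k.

√7 = [2; 1,1,1,4, …], period ℓ=4 (even) → k=3
a_0=2:  p_0=2·1+0=2,  q_0=2·0+1=1
…
a_2=1:  p_2=1·3+2=5,  q_2=1·1+1=2
a_3=1:  p_3=1·5+3=8,  q_3=1·2+1=3
(x₁, y₁) = (8, 3);  8² − 7·3² = 1 ✓
(8+3√7)^2 = 127 + 48√7
(8+3√7)^3 = 2024 + 765√7
(8+3√7)^4 = 32257 + 12192√7

8 3
127 48
2024 765
32257 12192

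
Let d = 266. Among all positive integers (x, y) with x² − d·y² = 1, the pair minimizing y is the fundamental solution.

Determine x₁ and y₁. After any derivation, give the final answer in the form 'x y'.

√266 = [16; 3,4,3,32, …], period ℓ=4 (even) → k=3
a_0=16:  p_0=16·1+0=16,  q_0=16·0+1=1
…
a_2=4:  p_2=4·49+16=212,  q_2=4·3+1=13
a_3=3:  p_3=3·212+49=685,  q_3=3·13+3=42
→ (685, 42).  Check: 685²=469225, 266·42²=469224, difference 1.

685 42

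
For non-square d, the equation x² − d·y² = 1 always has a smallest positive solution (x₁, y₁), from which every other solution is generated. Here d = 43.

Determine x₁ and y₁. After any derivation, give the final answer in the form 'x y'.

√43 → a₀=6, period (1,1,3,1,5,1,3,1,1,12); ℓ=10 even so k=9
step 0: (6, 1)  from 6·(1,0) + (0,1)
step 1: (7, 1)  from 1·(6,1) + (1,0)
step 2: (13, 2)  from 1·(7,1) + (6,1)
…
step 5: (341, 52)  from 5·(59,9) + (46,7)
…
step 8: (1941, 296)  from 1·(1541,235) + (400,61)
step 9: (3482, 531)  from 1·(1941,296) + (1541,235)
(x₁, y₁) = (3482, 531);  3482² − 43·531² = 1 ✓

3482 531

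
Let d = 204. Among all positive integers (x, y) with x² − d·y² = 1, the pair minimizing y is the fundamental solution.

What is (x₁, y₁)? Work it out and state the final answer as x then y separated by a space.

4999 350

√204 = [14; 3,1,1,6,1,1,3,28, …], period ℓ=8 (even) → k=7
k=0  a_k=14  p_k/q_k = 14/1
k=1  a_k=3  p_k/q_k = 43/3
k=2  a_k=1  p_k/q_k = 57/4
k=3  a_k=1  p_k/q_k = 100/7
k=4  a_k=6  p_k/q_k = 657/46
k=5  a_k=1  p_k/q_k = 757/53
k=6  a_k=1  p_k/q_k = 1414/99
k=7  a_k=3  p_k/q_k = 4999/350
(x₁, y₁) = (4999, 350);  4999² − 204·350² = 1 ✓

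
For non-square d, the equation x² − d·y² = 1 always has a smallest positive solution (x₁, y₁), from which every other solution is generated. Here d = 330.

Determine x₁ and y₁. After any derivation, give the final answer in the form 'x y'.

109 6

√330 → a₀=18, period (6,36); ℓ=2 even so k=1
a_0=18:  p_0=18·1+0=18,  q_0=18·0+1=1
a_1=6:  p_1=6·18+1=109,  q_1=6·1+0=6
→ (109, 6).  Check: 109²=11881, 330·6²=11880, difference 1.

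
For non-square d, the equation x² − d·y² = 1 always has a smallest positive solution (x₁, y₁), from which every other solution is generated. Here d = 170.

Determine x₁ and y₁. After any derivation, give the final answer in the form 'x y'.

[13; 26] for √170; ℓ=1 ⇒ convergent index 1
k=0  a_k=13  p_k/q_k = 13/1
k=1  a_k=26  p_k/q_k = 339/26
fundamental: x₁=339, y₁=26  (since 114921 − 170·676 = 1)

339 26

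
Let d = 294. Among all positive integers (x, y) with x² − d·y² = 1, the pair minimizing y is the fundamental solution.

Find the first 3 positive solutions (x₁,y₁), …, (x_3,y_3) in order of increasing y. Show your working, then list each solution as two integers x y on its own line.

√294 → a₀=17, period (6,1,4,1,6,34); ℓ=6 even so k=5
step 0: (17, 1)  from 17·(1,0) + (0,1)
step 1: (103, 6)  from 6·(17,1) + (1,0)
step 2: (120, 7)  from 1·(103,6) + (17,1)
…
step 4: (703, 41)  from 1·(583,34) + (120,7)
step 5: (4801, 280)  from 6·(703,41) + (583,34)
(x₁, y₁) = (4801, 280);  4801² − 294·280² = 1 ✓
(4801+280√294)^2 = 46099201 + 2688560√294
(4801+280√294)^3 = 442644523201 + 25815552840√294

4801 280
46099201 2688560
442644523201 25815552840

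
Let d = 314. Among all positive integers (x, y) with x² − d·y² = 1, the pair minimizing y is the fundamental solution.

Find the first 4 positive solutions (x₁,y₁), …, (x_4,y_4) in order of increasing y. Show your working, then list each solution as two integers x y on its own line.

392499 22150
308110930001 17387705700
241866463828532499 13649314199066450
189864690372162243720001 10714684347621377411400

√314 → a₀=17, period (1,2,1,1,2,1,34); ℓ=7 odd so k=13
i=0: a=17 ⇒ p=17, q=1
i=1: a=1 ⇒ p=18, q=1
i=2: a=2 ⇒ p=53, q=3
i=3: a=1 ⇒ p=71, q=4
i=4: a=1 ⇒ p=124, q=7
i=5: a=2 ⇒ p=319, q=18
i=6: a=1 ⇒ p=443, q=25
…
i=8: a=1 ⇒ p=15824, q=893
i=9: a=2 ⇒ p=47029, q=2654
…
i=11: a=1 ⇒ p=109882, q=6201
i=12: a=2 ⇒ p=282617, q=15949
i=13: a=1 ⇒ p=392499, q=22150
fundamental: x₁=392499, y₁=22150  (since 154055465001 − 314·490622500 = 1)
(392499+22150√314)^2 = 308110930001 + 17387705700√314
(392499+22150√314)^3 = 241866463828532499 + 13649314199066450√314
(392499+22150√314)^4 = 189864690372162243720001 + 10714684347621377411400√314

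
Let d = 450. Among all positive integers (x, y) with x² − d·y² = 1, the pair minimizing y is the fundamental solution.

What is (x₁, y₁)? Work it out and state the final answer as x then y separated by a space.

[21; 4,1,2,4,2,1,4,42] for √450; ℓ=8 ⇒ convergent index 7
a_0=21:  p_0=21·1+0=21,  q_0=21·0+1=1
a_1=4:  p_1=4·21+1=85,  q_1=4·1+0=4
…
a_3=2:  p_3=2·106+85=297,  q_3=2·5+4=14
a_4=4:  p_4=4·297+106=1294,  q_4=4·14+5=61
a_5=2:  p_5=2·1294+297=2885,  q_5=2·61+14=136
a_6=1:  p_6=1·2885+1294=4179,  q_6=1·136+61=197
a_7=4:  p_7=4·4179+2885=19601,  q_7=4·197+136=924
(x₁, y₁) = (19601, 924);  19601² − 450·924² = 1 ✓

19601 924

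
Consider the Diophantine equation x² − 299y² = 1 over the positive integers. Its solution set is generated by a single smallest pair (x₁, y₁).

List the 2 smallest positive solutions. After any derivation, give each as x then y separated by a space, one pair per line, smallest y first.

√299 = [17; 3,2,3,34, …], period ℓ=4 (even) → k=3
i=0: a=17 ⇒ p=17, q=1
…
i=2: a=2 ⇒ p=121, q=7
i=3: a=3 ⇒ p=415, q=24
(x₁, y₁) = (415, 24);  415² − 299·24² = 1 ✓
n=2: (415,24)∘(415,24) = (415·415+299·24·24, 415·24+24·415) = (344449,19920)

415 24
344449 19920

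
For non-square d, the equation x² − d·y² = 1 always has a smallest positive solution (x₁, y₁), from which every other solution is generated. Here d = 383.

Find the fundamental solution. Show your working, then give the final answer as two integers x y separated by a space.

18768 959

d=383: √d = [19; 1,1,3,19,3,1,1,38] (ℓ=8, even), read p_7/q_7
a_0=19:  p_0=19·1+0=19,  q_0=19·0+1=1
…
a_5=3:  p_5=3·2642+137=8063,  q_5=3·135+7=412
a_6=1:  p_6=1·8063+2642=10705,  q_6=1·412+135=547
a_7=1:  p_7=1·10705+8063=18768,  q_7=1·547+412=959
fundamental: x₁=18768, y₁=959  (since 352237824 − 383·919681 = 1)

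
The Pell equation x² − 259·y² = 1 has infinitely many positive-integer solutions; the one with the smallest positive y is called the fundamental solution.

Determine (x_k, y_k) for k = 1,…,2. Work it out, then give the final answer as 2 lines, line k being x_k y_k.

√259 → a₀=16, period (10,1,2,3,4,3,2,1,10,32); ℓ=10 even so k=9
step 0: (16, 1)  from 16·(1,0) + (0,1)
…
step 3: (515, 32)  from 2·(177,11) + (161,10)
…
step 8: (79196, 4921)  from 1·(55265,3434) + (23931,1487)
step 9: (847225, 52644)  from 10·(79196,4921) + (55265,3434)
→ (847225, 52644).  Check: 847225²=717790200625, 259·52644²=717790200624, difference 1.
(847225+52644√259)^2 = 1435580401249 + 89202625800√259

847225 52644
1435580401249 89202625800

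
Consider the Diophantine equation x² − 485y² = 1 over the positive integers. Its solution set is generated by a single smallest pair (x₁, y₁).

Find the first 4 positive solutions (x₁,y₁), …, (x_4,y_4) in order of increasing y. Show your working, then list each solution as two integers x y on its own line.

969 44
1877921 85272
3639409929 165257092
7053174564481 320268159024

√485 = [22; 44, …], period ℓ=1 (odd) → k=1
i=0: a=22 ⇒ p=22, q=1
i=1: a=44 ⇒ p=969, q=44
fundamental: x₁=969, y₁=44  (since 938961 − 485·1936 = 1)
(969+44√485)^2 = 1877921 + 85272√485
(969+44√485)^3 = 3639409929 + 165257092√485
(969+44√485)^4 = 7053174564481 + 320268159024√485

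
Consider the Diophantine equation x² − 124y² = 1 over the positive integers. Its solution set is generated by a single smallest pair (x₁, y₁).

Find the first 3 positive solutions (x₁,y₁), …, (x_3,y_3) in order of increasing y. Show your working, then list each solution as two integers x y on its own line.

4620799 414960
42703566796801 3834893506080
394649197502177907199 35440544156001500880

d=124: √d = [11; 7,2,1,1,1,…,2,7,22] (ℓ=16, even), read p_15/q_15
step 0: (11, 1)  from 11·(1,0) + (0,1)
…
step 3: (245, 22)  from 1·(167,15) + (78,7)
…
step 8: (14543, 1306)  from 4·(3040,273) + (2383,214)
…
step 11: (84875, 7622)  from 1·(67292,6043) + (17583,1579)
…
step 14: (626251, 56239)  from 2·(237042,21287) + (152167,13665)
step 15: (4620799, 414960)  from 7·(626251,56239) + (237042,21287)
(x₁, y₁) = (4620799, 414960);  4620799² − 124·414960² = 1 ✓
n=2: (4620799,414960)∘(4620799,414960) = (4620799·4620799+124·414960·414960, 4620799·414960+414960·4620799) = (42703566796801,3834893506080)
n=3: (42703566796801,3834893506080)∘(4620799,414960) = (4620799·42703566796801+124·414960·3834893506080, 4620799·3834893506080+414960·42703566796801) = (394649197502177907199,35440544156001500880)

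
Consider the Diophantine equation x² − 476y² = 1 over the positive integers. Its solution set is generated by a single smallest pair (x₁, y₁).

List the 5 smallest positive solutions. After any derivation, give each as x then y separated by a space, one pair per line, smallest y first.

28799 1320
1658764801 76029360
95541534979199 4379139075960
5503001330073139201 252229652421114720
316961870514011136719999 14527923515772226566600

√476 = [21; 1,4,2,10,2,4,1,42, …], period ℓ=8 (even) → k=7
a_0=21:  p_0=21·1+0=21,  q_0=21·0+1=1
a_1=1:  p_1=1·21+1=22,  q_1=1·1+0=1
a_2=4:  p_2=4·22+21=109,  q_2=4·1+1=5
a_3=2:  p_3=2·109+22=240,  q_3=2·5+1=11
a_4=10:  p_4=10·240+109=2509,  q_4=10·11+5=115
…
a_6=4:  p_6=4·5258+2509=23541,  q_6=4·241+115=1079
a_7=1:  p_7=1·23541+5258=28799,  q_7=1·1079+241=1320
→ (28799, 1320).  Check: 28799²=829382401, 476·1320²=829382400, difference 1.
k=2:  x_2 = 28799·28799+476·1320·1320 = 1658764801,  y_2 = 28799·1320+1320·28799 = 76029360
k=3:  x_3 = 28799·1658764801+476·1320·76029360 = 95541534979199,  y_3 = 28799·76029360+1320·1658764801 = 4379139075960
k=4:  x_4 = 28799·95541534979199+476·1320·4379139075960 = 5503001330073139201,  y_4 = 28799·4379139075960+1320·95541534979199 = 252229652421114720
k=5:  x_5 = 28799·5503001330073139201+476·1320·252229652421114720 = 316961870514011136719999,  y_5 = 28799·252229652421114720+1320·5503001330073139201 = 14527923515772226566600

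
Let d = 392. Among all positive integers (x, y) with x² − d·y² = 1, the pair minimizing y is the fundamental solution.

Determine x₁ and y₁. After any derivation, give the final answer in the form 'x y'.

[19; 1,3,1,38] for √392; ℓ=4 ⇒ convergent index 3
step 0: (19, 1)  from 19·(1,0) + (0,1)
…
step 2: (79, 4)  from 3·(20,1) + (19,1)
step 3: (99, 5)  from 1·(79,4) + (20,1)
(x₁, y₁) = (99, 5);  99² − 392·5² = 1 ✓

99 5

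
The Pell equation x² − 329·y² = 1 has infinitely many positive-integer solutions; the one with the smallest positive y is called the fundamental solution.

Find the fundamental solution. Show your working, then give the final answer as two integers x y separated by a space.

2376415 131016

√329 → a₀=18, period (7,4,2,1,1,4,1,1,2,4,7,36); ℓ=12 even so k=11
k=0  a_k=18  p_k/q_k = 18/1
k=1  a_k=7  p_k/q_k = 127/7
…
k=3  a_k=2  p_k/q_k = 1179/65
…
k=6  a_k=4  p_k/q_k = 13241/730
…
k=8  a_k=1  p_k/q_k = 29366/1619
k=9  a_k=2  p_k/q_k = 74857/4127
k=10  a_k=4  p_k/q_k = 328794/18127
k=11  a_k=7  p_k/q_k = 2376415/131016
→ (2376415, 131016).  Check: 2376415²=5647348252225, 329·131016²=5647348252224, difference 1.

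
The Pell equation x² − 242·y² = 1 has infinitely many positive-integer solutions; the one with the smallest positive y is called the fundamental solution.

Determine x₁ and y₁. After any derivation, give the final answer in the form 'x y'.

19601 1260

√242 = [15; 1,1,3,1,14,1,3,1,1,30, …], period ℓ=10 (even) → k=9
k=0  a_k=15  p_k/q_k = 15/1
…
k=4  a_k=1  p_k/q_k = 140/9
k=5  a_k=14  p_k/q_k = 2069/133
…
k=7  a_k=3  p_k/q_k = 8696/559
k=8  a_k=1  p_k/q_k = 10905/701
k=9  a_k=1  p_k/q_k = 19601/1260
→ (19601, 1260).  Check: 19601²=384199201, 242·1260²=384199200, difference 1.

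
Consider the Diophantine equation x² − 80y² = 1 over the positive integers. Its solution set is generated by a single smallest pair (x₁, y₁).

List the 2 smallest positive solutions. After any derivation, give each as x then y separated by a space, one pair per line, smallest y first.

9 1
161 18

√80 → a₀=8, period (1,16); ℓ=2 even so k=1
i=0: a=8 ⇒ p=8, q=1
i=1: a=1 ⇒ p=9, q=1
fundamental: x₁=9, y₁=1  (since 81 − 80·1 = 1)
(x_2, y_2) = (9·9 + 80·1·1, 9·1 + 1·9) = (161, 18)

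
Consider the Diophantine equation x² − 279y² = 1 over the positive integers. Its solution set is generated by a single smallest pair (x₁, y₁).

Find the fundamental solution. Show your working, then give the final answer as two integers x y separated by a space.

[16; 1,2,2,1,2,2,1,32] for √279; ℓ=8 ⇒ convergent index 7
step 0: (16, 1)  from 16·(1,0) + (0,1)
step 1: (17, 1)  from 1·(16,1) + (1,0)
step 2: (50, 3)  from 2·(17,1) + (16,1)
…
step 4: (167, 10)  from 1·(117,7) + (50,3)
step 5: (451, 27)  from 2·(167,10) + (117,7)
step 6: (1069, 64)  from 2·(451,27) + (167,10)
step 7: (1520, 91)  from 1·(1069,64) + (451,27)
fundamental: x₁=1520, y₁=91  (since 2310400 − 279·8281 = 1)

1520 91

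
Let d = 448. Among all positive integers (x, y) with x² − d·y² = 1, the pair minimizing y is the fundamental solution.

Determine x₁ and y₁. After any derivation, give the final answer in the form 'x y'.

127 6

[21; 6,42] for √448; ℓ=2 ⇒ convergent index 1
step 0: (21, 1)  from 21·(1,0) + (0,1)
step 1: (127, 6)  from 6·(21,1) + (1,0)
fundamental: x₁=127, y₁=6  (since 16129 − 448·36 = 1)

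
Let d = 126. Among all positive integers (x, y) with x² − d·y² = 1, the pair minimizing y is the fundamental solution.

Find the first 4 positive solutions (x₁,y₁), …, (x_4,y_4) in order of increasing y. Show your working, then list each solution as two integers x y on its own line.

√126 → a₀=11, period (4,2,4,22); ℓ=4 even so k=3
i=0: a=11 ⇒ p=11, q=1
…
i=2: a=2 ⇒ p=101, q=9
i=3: a=4 ⇒ p=449, q=40
(x₁, y₁) = (449, 40);  449² − 126·40² = 1 ✓
n=2: (449,40)∘(449,40) = (449·449+126·40·40, 449·40+40·449) = (403201,35920)
n=3: (403201,35920)∘(449,40) = (449·403201+126·40·35920, 449·35920+40·403201) = (362074049,32256120)
n=4: (362074049,32256120)∘(449,40) = (449·362074049+126·40·32256120, 449·32256120+40·362074049) = (325142092801,28965959840)

449 40
403201 35920
362074049 32256120
325142092801 28965959840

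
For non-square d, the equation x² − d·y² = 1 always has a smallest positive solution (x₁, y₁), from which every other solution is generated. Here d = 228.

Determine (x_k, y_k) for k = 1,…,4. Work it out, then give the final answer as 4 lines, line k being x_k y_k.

√228 → a₀=15, period (10,30); ℓ=2 even so k=1
i=0: a=15 ⇒ p=15, q=1
i=1: a=10 ⇒ p=151, q=10
(x₁, y₁) = (151, 10);  151² − 228·10² = 1 ✓
(x_2, y_2) = (151·151 + 228·10·10, 151·10 + 10·151) = (45601, 3020)
(x_3, y_3) = (151·45601 + 228·10·3020, 151·3020 + 10·45601) = (13771351, 912030)
(x_4, y_4) = (151·13771351 + 228·10·912030, 151·912030 + 10·13771351) = (4158902401, 275430040)

151 10
45601 3020
13771351 912030
4158902401 275430040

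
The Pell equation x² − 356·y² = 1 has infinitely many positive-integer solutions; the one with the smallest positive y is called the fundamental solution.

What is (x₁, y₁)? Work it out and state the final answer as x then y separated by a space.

500001 26500

[18; 1,6,1,1,2,…,6,1,36] for √356; ℓ=14 ⇒ convergent index 13
a_0=18:  p_0=18·1+0=18,  q_0=18·0+1=1
…
a_2=6:  p_2=6·19+18=132,  q_2=6·1+1=7
…
a_4=1:  p_4=1·151+132=283,  q_4=1·8+7=15
a_5=2:  p_5=2·283+151=717,  q_5=2·15+8=38
a_6=1:  p_6=1·717+283=1000,  q_6=1·38+15=53
a_7=8:  p_7=8·1000+717=8717,  q_7=8·53+38=462
…
a_10=1:  p_10=1·28151+9717=37868,  q_10=1·1492+515=2007
…
a_12=6:  p_12=6·66019+37868=433982,  q_12=6·3499+2007=23001
a_13=1:  p_13=1·433982+66019=500001,  q_13=1·23001+3499=26500
→ (500001, 26500).  Check: 500001²=250001000001, 356·26500²=250001000000, difference 1.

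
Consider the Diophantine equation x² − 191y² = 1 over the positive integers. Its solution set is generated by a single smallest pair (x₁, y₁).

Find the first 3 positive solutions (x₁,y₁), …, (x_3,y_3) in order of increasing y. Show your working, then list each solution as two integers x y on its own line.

8994000 650783
161784071999999 11706284604000
2910171887135973018000 210572647456751349217

√191 = [13; 1,4,1,1,3,…,4,1,26, …], period ℓ=16 (even) → k=15
k=0  a_k=13  p_k/q_k = 13/1
…
k=3  a_k=1  p_k/q_k = 83/6
…
k=5  a_k=3  p_k/q_k = 539/39
…
k=7  a_k=2  p_k/q_k = 2999/217
k=8  a_k=13  p_k/q_k = 40217/2910
k=9  a_k=2  p_k/q_k = 83433/6037
…
k=12  a_k=1  p_k/q_k = 911765/65973
…
k=14  a_k=4  p_k/q_k = 7377553/533821
k=15  a_k=1  p_k/q_k = 8994000/650783
fundamental: x₁=8994000, y₁=650783  (since 80892036000000 − 191·423518513089 = 1)
k=2:  x_2 = 8994000·8994000+191·650783·650783 = 161784071999999,  y_2 = 8994000·650783+650783·8994000 = 11706284604000
k=3:  x_3 = 8994000·161784071999999+191·650783·11706284604000 = 2910171887135973018000,  y_3 = 8994000·11706284604000+650783·161784071999999 = 210572647456751349217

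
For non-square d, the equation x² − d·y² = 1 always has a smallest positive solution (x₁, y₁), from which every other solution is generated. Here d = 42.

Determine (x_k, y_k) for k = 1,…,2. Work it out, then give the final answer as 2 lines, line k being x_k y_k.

13 2
337 52

[6; 2,12] for √42; ℓ=2 ⇒ convergent index 1
step 0: (6, 1)  from 6·(1,0) + (0,1)
step 1: (13, 2)  from 2·(6,1) + (1,0)
→ (13, 2).  Check: 13²=169, 42·2²=168, difference 1.
n=2: (13,2)∘(13,2) = (13·13+42·2·2, 13·2+2·13) = (337,52)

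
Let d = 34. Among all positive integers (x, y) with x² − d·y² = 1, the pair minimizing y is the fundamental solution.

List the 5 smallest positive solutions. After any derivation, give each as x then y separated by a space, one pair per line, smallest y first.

[5; 1,4,1,10] for √34; ℓ=4 ⇒ convergent index 3
i=0: a=5 ⇒ p=5, q=1
i=1: a=1 ⇒ p=6, q=1
i=2: a=4 ⇒ p=29, q=5
i=3: a=1 ⇒ p=35, q=6
fundamental: x₁=35, y₁=6  (since 1225 − 34·36 = 1)
(35+6√34)^2 = 2449 + 420√34
(35+6√34)^3 = 171395 + 29394√34
(35+6√34)^4 = 11995201 + 2057160√34
(35+6√34)^5 = 839492675 + 143971806√34

35 6
2449 420
171395 29394
11995201 2057160
839492675 143971806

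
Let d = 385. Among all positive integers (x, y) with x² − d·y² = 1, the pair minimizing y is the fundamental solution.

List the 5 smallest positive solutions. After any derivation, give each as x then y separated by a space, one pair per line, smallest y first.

[19; 1,1,1,1,1,…,1,1,38] for √385; ℓ=16 ⇒ convergent index 15
k=0  a_k=19  p_k/q_k = 19/1
k=1  a_k=1  p_k/q_k = 20/1
…
k=5  a_k=1  p_k/q_k = 157/8
…
k=8  a_k=2  p_k/q_k = 2021/103
…
k=13  a_k=1  p_k/q_k = 36280/1849
k=14  a_k=1  p_k/q_k = 59551/3035
k=15  a_k=1  p_k/q_k = 95831/4884
→ (95831, 4884).  Check: 95831²=9183580561, 385·4884²=9183580560, difference 1.
k=2:  x_2 = 95831·95831+385·4884·4884 = 18367161121,  y_2 = 95831·4884+4884·95831 = 936077208
k=3:  x_3 = 95831·18367161121+385·4884·936077208 = 3520286834677271,  y_3 = 95831·936077208+4884·18367161121 = 179410429834812
k=4:  x_4 = 95831·3520286834677271+385·4884·179410429834812 = 674705215289547953281,  y_4 = 95831·179410429834812+4884·3520286834677271 = 34386161802063660336
k=5:  x_5 = 95831·674705215289547953281+385·4884·34386161802063660336 = 129315350969305052987065751,  y_5 = 95831·34386161802063660336+4884·674705215289547953281 = 6590520543127714837483620

95831 4884
18367161121 936077208
3520286834677271 179410429834812
674705215289547953281 34386161802063660336
129315350969305052987065751 6590520543127714837483620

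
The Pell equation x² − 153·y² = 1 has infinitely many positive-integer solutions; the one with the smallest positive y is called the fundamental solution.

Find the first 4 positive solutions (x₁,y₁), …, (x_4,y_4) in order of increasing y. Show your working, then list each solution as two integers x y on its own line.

d=153: √d = [12; 2,1,2,2,2,1,2,24] (ℓ=8, even), read p_7/q_7
i=0: a=12 ⇒ p=12, q=1
i=1: a=2 ⇒ p=25, q=2
…
i=6: a=1 ⇒ p=804, q=65
i=7: a=2 ⇒ p=2177, q=176
→ (2177, 176).  Check: 2177²=4739329, 153·176²=4739328, difference 1.
(x_2, y_2) = (2177·2177 + 153·176·176, 2177·176 + 176·2177) = (9478657, 766304)
(x_3, y_3) = (2177·9478657 + 153·176·766304, 2177·766304 + 176·9478657) = (41270070401, 3336487440)
(x_4, y_4) = (2177·41270070401 + 153·176·3336487440, 2177·3336487440 + 176·41270070401) = (179689877047297, 14527065547456)

2177 176
9478657 766304
41270070401 3336487440
179689877047297 14527065547456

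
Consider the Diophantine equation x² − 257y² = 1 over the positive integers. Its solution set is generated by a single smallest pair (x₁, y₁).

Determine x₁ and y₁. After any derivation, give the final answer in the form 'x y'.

513 32

[16; 32] for √257; ℓ=1 ⇒ convergent index 1
step 0: (16, 1)  from 16·(1,0) + (0,1)
step 1: (513, 32)  from 32·(16,1) + (1,0)
→ (513, 32).  Check: 513²=263169, 257·32²=263168, difference 1.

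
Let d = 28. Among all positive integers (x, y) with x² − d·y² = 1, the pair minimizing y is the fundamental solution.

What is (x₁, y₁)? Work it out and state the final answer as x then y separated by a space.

127 24

√28 = [5; 3,2,3,10, …], period ℓ=4 (even) → k=3
a_0=5:  p_0=5·1+0=5,  q_0=5·0+1=1
a_1=3:  p_1=3·5+1=16,  q_1=3·1+0=3
a_2=2:  p_2=2·16+5=37,  q_2=2·3+1=7
a_3=3:  p_3=3·37+16=127,  q_3=3·7+3=24
fundamental: x₁=127, y₁=24  (since 16129 − 28·576 = 1)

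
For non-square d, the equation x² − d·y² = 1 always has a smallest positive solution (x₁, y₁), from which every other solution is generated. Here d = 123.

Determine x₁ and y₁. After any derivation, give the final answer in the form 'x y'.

√123 → a₀=11, period (11,22); ℓ=2 even so k=1
step 0: (11, 1)  from 11·(1,0) + (0,1)
step 1: (122, 11)  from 11·(11,1) + (1,0)
(x₁, y₁) = (122, 11);  122² − 123·11² = 1 ✓

122 11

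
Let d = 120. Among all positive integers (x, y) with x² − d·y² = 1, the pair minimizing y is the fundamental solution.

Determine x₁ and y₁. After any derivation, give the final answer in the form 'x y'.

11 1

d=120: √d = [10; 1,20] (ℓ=2, even), read p_1/q_1
k=0  a_k=10  p_k/q_k = 10/1
k=1  a_k=1  p_k/q_k = 11/1
(x₁, y₁) = (11, 1);  11² − 120·1² = 1 ✓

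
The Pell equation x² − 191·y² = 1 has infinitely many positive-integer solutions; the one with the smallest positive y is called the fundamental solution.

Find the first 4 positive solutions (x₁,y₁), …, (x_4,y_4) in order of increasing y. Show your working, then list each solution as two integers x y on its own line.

d=191: √d = [13; 1,4,1,1,3,…,4,1,26] (ℓ=16, even), read p_15/q_15
k=0  a_k=13  p_k/q_k = 13/1
k=1  a_k=1  p_k/q_k = 14/1
…
k=11  a_k=3  p_k/q_k = 704682/50989
k=12  a_k=1  p_k/q_k = 911765/65973
…
k=14  a_k=4  p_k/q_k = 7377553/533821
k=15  a_k=1  p_k/q_k = 8994000/650783
fundamental: x₁=8994000, y₁=650783  (since 80892036000000 − 191·423518513089 = 1)
(8994000+650783√191)^2 = 161784071999999 + 11706284604000√191
(8994000+650783√191)^3 = 2910171887135973018000 + 210572647456751349217√191
(8994000+650783√191)^4 = 52348171905801720863712000001 + 3787780782452031563430792000√191

8994000 650783
161784071999999 11706284604000
2910171887135973018000 210572647456751349217
52348171905801720863712000001 3787780782452031563430792000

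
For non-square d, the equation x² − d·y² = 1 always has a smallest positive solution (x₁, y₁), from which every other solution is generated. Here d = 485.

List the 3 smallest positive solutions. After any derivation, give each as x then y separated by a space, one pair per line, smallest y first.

969 44
1877921 85272
3639409929 165257092

√485 → a₀=22, period (44); ℓ=1 odd so k=1
k=0  a_k=22  p_k/q_k = 22/1
k=1  a_k=44  p_k/q_k = 969/44
fundamental: x₁=969, y₁=44  (since 938961 − 485·1936 = 1)
(x_2, y_2) = (969·969 + 485·44·44, 969·44 + 44·969) = (1877921, 85272)
(x_3, y_3) = (969·1877921 + 485·44·85272, 969·85272 + 44·1877921) = (3639409929, 165257092)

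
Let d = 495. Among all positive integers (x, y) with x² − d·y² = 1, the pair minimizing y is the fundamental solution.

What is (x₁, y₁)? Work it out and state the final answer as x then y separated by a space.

89 4

d=495: √d = [22; 4,44] (ℓ=2, even), read p_1/q_1
step 0: (22, 1)  from 22·(1,0) + (0,1)
step 1: (89, 4)  from 4·(22,1) + (1,0)
(x₁, y₁) = (89, 4);  89² − 495·4² = 1 ✓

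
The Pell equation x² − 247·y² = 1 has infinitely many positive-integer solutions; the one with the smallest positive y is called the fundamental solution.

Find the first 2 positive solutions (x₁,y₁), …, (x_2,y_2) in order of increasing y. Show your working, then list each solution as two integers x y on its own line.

85292 5427
14549450527 925759368

[15; 1,2,1,1,9,1,9,1,1,2,1,30] for √247; ℓ=12 ⇒ convergent index 11
step 0: (15, 1)  from 15·(1,0) + (0,1)
step 1: (16, 1)  from 1·(15,1) + (1,0)
step 2: (47, 3)  from 2·(16,1) + (15,1)
…
step 5: (1053, 67)  from 9·(110,7) + (63,4)
step 6: (1163, 74)  from 1·(1053,67) + (110,7)
…
step 8: (12683, 807)  from 1·(11520,733) + (1163,74)
step 9: (24203, 1540)  from 1·(12683,807) + (11520,733)
step 10: (61089, 3887)  from 2·(24203,1540) + (12683,807)
step 11: (85292, 5427)  from 1·(61089,3887) + (24203,1540)
(x₁, y₁) = (85292, 5427);  85292² − 247·5427² = 1 ✓
(85292+5427√247)^2 = 14549450527 + 925759368√247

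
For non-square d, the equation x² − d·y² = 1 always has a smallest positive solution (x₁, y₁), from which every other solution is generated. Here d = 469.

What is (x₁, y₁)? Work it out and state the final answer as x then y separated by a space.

[21; 1,1,1,10,6,10,1,1,1,42] for √469; ℓ=10 ⇒ convergent index 9
step 0: (21, 1)  from 21·(1,0) + (0,1)
step 1: (22, 1)  from 1·(21,1) + (1,0)
step 2: (43, 2)  from 1·(22,1) + (21,1)
step 3: (65, 3)  from 1·(43,2) + (22,1)
step 4: (693, 32)  from 10·(65,3) + (43,2)
step 5: (4223, 195)  from 6·(693,32) + (65,3)
step 6: (42923, 1982)  from 10·(4223,195) + (693,32)
step 7: (47146, 2177)  from 1·(42923,1982) + (4223,195)
step 8: (90069, 4159)  from 1·(47146,2177) + (42923,1982)
step 9: (137215, 6336)  from 1·(90069,4159) + (47146,2177)
fundamental: x₁=137215, y₁=6336  (since 18827956225 − 469·40144896 = 1)

137215 6336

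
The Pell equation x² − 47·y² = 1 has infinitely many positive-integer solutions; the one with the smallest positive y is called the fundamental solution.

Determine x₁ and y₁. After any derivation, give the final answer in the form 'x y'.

[6; 1,5,1,12] for √47; ℓ=4 ⇒ convergent index 3
a_0=6:  p_0=6·1+0=6,  q_0=6·0+1=1
…
a_2=5:  p_2=5·7+6=41,  q_2=5·1+1=6
a_3=1:  p_3=1·41+7=48,  q_3=1·6+1=7
→ (48, 7).  Check: 48²=2304, 47·7²=2303, difference 1.

48 7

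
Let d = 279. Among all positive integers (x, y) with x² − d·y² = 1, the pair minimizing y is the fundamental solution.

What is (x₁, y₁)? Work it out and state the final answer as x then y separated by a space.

[16; 1,2,2,1,2,2,1,32] for √279; ℓ=8 ⇒ convergent index 7
i=0: a=16 ⇒ p=16, q=1
…
i=3: a=2 ⇒ p=117, q=7
…
i=6: a=2 ⇒ p=1069, q=64
i=7: a=1 ⇒ p=1520, q=91
→ (1520, 91).  Check: 1520²=2310400, 279·91²=2310399, difference 1.

1520 91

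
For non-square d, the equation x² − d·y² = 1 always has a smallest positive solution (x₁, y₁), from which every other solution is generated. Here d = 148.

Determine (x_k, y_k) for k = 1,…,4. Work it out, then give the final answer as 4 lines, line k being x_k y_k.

73 6
10657 876
1555849 127890
227143297 18671064

√148 = [12; 6,24, …], period ℓ=2 (even) → k=1
i=0: a=12 ⇒ p=12, q=1
i=1: a=6 ⇒ p=73, q=6
(x₁, y₁) = (73, 6);  73² − 148·6² = 1 ✓
(x_2, y_2) = (73·73 + 148·6·6, 73·6 + 6·73) = (10657, 876)
(x_3, y_3) = (73·10657 + 148·6·876, 73·876 + 6·10657) = (1555849, 127890)
(x_4, y_4) = (73·1555849 + 148·6·127890, 73·127890 + 6·1555849) = (227143297, 18671064)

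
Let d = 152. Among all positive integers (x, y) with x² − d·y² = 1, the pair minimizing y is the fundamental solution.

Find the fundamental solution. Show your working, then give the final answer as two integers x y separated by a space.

37 3

√152 = [12; 3,24, …], period ℓ=2 (even) → k=1
step 0: (12, 1)  from 12·(1,0) + (0,1)
step 1: (37, 3)  from 3·(12,1) + (1,0)
→ (37, 3).  Check: 37²=1369, 152·3²=1368, difference 1.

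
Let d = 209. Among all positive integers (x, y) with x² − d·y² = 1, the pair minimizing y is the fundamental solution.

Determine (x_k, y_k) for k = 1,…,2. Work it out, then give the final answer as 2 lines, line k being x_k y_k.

46551 3220
4333991201 299788440

d=209: √d = [14; 2,5,3,2,3,5,2,28] (ℓ=8, even), read p_7/q_7
i=0: a=14 ⇒ p=14, q=1
…
i=3: a=3 ⇒ p=506, q=35
…
i=6: a=5 ⇒ p=21266, q=1471
i=7: a=2 ⇒ p=46551, q=3220
→ (46551, 3220).  Check: 46551²=2166995601, 209·3220²=2166995600, difference 1.
(46551+3220√209)^2 = 4333991201 + 299788440√209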